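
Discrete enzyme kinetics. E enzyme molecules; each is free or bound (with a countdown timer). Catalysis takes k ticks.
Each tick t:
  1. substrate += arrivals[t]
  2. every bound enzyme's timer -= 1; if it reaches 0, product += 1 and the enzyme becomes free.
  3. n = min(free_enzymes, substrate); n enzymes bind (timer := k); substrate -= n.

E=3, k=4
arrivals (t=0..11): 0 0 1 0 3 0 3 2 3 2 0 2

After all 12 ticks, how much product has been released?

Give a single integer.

t=0: arr=0 -> substrate=0 bound=0 product=0
t=1: arr=0 -> substrate=0 bound=0 product=0
t=2: arr=1 -> substrate=0 bound=1 product=0
t=3: arr=0 -> substrate=0 bound=1 product=0
t=4: arr=3 -> substrate=1 bound=3 product=0
t=5: arr=0 -> substrate=1 bound=3 product=0
t=6: arr=3 -> substrate=3 bound=3 product=1
t=7: arr=2 -> substrate=5 bound=3 product=1
t=8: arr=3 -> substrate=6 bound=3 product=3
t=9: arr=2 -> substrate=8 bound=3 product=3
t=10: arr=0 -> substrate=7 bound=3 product=4
t=11: arr=2 -> substrate=9 bound=3 product=4

Answer: 4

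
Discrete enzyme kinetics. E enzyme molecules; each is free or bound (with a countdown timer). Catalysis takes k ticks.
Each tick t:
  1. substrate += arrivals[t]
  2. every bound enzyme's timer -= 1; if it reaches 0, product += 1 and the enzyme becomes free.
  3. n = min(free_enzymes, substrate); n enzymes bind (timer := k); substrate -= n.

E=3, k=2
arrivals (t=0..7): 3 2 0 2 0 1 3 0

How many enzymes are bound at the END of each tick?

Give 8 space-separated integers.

Answer: 3 3 2 3 2 2 3 3

Derivation:
t=0: arr=3 -> substrate=0 bound=3 product=0
t=1: arr=2 -> substrate=2 bound=3 product=0
t=2: arr=0 -> substrate=0 bound=2 product=3
t=3: arr=2 -> substrate=1 bound=3 product=3
t=4: arr=0 -> substrate=0 bound=2 product=5
t=5: arr=1 -> substrate=0 bound=2 product=6
t=6: arr=3 -> substrate=1 bound=3 product=7
t=7: arr=0 -> substrate=0 bound=3 product=8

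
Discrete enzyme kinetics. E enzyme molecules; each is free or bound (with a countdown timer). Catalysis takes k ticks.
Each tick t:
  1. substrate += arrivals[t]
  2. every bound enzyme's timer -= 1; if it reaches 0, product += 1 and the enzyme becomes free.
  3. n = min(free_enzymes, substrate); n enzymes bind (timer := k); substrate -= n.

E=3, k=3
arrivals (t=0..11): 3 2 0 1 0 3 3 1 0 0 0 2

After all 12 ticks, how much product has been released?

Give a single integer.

Answer: 9

Derivation:
t=0: arr=3 -> substrate=0 bound=3 product=0
t=1: arr=2 -> substrate=2 bound=3 product=0
t=2: arr=0 -> substrate=2 bound=3 product=0
t=3: arr=1 -> substrate=0 bound=3 product=3
t=4: arr=0 -> substrate=0 bound=3 product=3
t=5: arr=3 -> substrate=3 bound=3 product=3
t=6: arr=3 -> substrate=3 bound=3 product=6
t=7: arr=1 -> substrate=4 bound=3 product=6
t=8: arr=0 -> substrate=4 bound=3 product=6
t=9: arr=0 -> substrate=1 bound=3 product=9
t=10: arr=0 -> substrate=1 bound=3 product=9
t=11: arr=2 -> substrate=3 bound=3 product=9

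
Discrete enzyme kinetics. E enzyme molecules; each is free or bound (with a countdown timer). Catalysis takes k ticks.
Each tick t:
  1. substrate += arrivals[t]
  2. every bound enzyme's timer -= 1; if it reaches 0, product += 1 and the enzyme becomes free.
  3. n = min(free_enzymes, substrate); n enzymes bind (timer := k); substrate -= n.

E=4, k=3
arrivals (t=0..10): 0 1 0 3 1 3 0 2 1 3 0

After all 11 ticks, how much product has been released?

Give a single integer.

t=0: arr=0 -> substrate=0 bound=0 product=0
t=1: arr=1 -> substrate=0 bound=1 product=0
t=2: arr=0 -> substrate=0 bound=1 product=0
t=3: arr=3 -> substrate=0 bound=4 product=0
t=4: arr=1 -> substrate=0 bound=4 product=1
t=5: arr=3 -> substrate=3 bound=4 product=1
t=6: arr=0 -> substrate=0 bound=4 product=4
t=7: arr=2 -> substrate=1 bound=4 product=5
t=8: arr=1 -> substrate=2 bound=4 product=5
t=9: arr=3 -> substrate=2 bound=4 product=8
t=10: arr=0 -> substrate=1 bound=4 product=9

Answer: 9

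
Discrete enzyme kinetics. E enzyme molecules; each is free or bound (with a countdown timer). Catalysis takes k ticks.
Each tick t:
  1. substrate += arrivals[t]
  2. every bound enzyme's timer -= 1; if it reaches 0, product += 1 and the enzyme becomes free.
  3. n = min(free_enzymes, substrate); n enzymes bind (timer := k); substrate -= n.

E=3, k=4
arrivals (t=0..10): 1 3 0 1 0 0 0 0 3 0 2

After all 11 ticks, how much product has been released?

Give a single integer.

t=0: arr=1 -> substrate=0 bound=1 product=0
t=1: arr=3 -> substrate=1 bound=3 product=0
t=2: arr=0 -> substrate=1 bound=3 product=0
t=3: arr=1 -> substrate=2 bound=3 product=0
t=4: arr=0 -> substrate=1 bound=3 product=1
t=5: arr=0 -> substrate=0 bound=2 product=3
t=6: arr=0 -> substrate=0 bound=2 product=3
t=7: arr=0 -> substrate=0 bound=2 product=3
t=8: arr=3 -> substrate=1 bound=3 product=4
t=9: arr=0 -> substrate=0 bound=3 product=5
t=10: arr=2 -> substrate=2 bound=3 product=5

Answer: 5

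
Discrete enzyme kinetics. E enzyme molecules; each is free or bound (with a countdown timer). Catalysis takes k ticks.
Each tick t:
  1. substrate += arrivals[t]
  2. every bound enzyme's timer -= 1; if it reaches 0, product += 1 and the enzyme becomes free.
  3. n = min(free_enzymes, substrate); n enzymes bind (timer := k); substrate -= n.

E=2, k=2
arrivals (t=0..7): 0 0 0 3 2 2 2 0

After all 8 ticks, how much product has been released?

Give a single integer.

Answer: 4

Derivation:
t=0: arr=0 -> substrate=0 bound=0 product=0
t=1: arr=0 -> substrate=0 bound=0 product=0
t=2: arr=0 -> substrate=0 bound=0 product=0
t=3: arr=3 -> substrate=1 bound=2 product=0
t=4: arr=2 -> substrate=3 bound=2 product=0
t=5: arr=2 -> substrate=3 bound=2 product=2
t=6: arr=2 -> substrate=5 bound=2 product=2
t=7: arr=0 -> substrate=3 bound=2 product=4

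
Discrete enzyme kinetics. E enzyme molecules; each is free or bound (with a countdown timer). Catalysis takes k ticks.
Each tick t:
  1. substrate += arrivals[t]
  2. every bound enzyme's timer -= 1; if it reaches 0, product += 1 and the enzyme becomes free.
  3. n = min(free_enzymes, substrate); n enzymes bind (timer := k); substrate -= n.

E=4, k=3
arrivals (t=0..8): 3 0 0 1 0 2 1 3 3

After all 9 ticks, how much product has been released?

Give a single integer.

t=0: arr=3 -> substrate=0 bound=3 product=0
t=1: arr=0 -> substrate=0 bound=3 product=0
t=2: arr=0 -> substrate=0 bound=3 product=0
t=3: arr=1 -> substrate=0 bound=1 product=3
t=4: arr=0 -> substrate=0 bound=1 product=3
t=5: arr=2 -> substrate=0 bound=3 product=3
t=6: arr=1 -> substrate=0 bound=3 product=4
t=7: arr=3 -> substrate=2 bound=4 product=4
t=8: arr=3 -> substrate=3 bound=4 product=6

Answer: 6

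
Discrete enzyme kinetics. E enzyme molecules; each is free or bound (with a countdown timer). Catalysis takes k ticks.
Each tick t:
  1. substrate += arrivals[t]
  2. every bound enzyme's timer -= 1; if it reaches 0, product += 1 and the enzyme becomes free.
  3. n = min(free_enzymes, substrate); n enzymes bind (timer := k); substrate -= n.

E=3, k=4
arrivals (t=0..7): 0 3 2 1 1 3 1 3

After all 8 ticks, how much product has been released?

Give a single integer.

t=0: arr=0 -> substrate=0 bound=0 product=0
t=1: arr=3 -> substrate=0 bound=3 product=0
t=2: arr=2 -> substrate=2 bound=3 product=0
t=3: arr=1 -> substrate=3 bound=3 product=0
t=4: arr=1 -> substrate=4 bound=3 product=0
t=5: arr=3 -> substrate=4 bound=3 product=3
t=6: arr=1 -> substrate=5 bound=3 product=3
t=7: arr=3 -> substrate=8 bound=3 product=3

Answer: 3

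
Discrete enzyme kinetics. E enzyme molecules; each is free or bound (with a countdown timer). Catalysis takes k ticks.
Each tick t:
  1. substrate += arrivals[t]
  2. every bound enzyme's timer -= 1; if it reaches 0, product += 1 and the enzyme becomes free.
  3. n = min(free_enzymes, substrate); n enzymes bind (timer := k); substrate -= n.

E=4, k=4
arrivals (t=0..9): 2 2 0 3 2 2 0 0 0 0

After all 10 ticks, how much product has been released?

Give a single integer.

Answer: 8

Derivation:
t=0: arr=2 -> substrate=0 bound=2 product=0
t=1: arr=2 -> substrate=0 bound=4 product=0
t=2: arr=0 -> substrate=0 bound=4 product=0
t=3: arr=3 -> substrate=3 bound=4 product=0
t=4: arr=2 -> substrate=3 bound=4 product=2
t=5: arr=2 -> substrate=3 bound=4 product=4
t=6: arr=0 -> substrate=3 bound=4 product=4
t=7: arr=0 -> substrate=3 bound=4 product=4
t=8: arr=0 -> substrate=1 bound=4 product=6
t=9: arr=0 -> substrate=0 bound=3 product=8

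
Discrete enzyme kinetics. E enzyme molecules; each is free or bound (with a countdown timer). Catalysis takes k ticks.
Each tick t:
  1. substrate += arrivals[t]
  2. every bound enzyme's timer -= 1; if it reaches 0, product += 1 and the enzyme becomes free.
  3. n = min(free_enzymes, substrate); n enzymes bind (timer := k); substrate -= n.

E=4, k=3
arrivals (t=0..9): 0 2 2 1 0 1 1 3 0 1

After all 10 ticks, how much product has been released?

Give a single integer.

t=0: arr=0 -> substrate=0 bound=0 product=0
t=1: arr=2 -> substrate=0 bound=2 product=0
t=2: arr=2 -> substrate=0 bound=4 product=0
t=3: arr=1 -> substrate=1 bound=4 product=0
t=4: arr=0 -> substrate=0 bound=3 product=2
t=5: arr=1 -> substrate=0 bound=2 product=4
t=6: arr=1 -> substrate=0 bound=3 product=4
t=7: arr=3 -> substrate=1 bound=4 product=5
t=8: arr=0 -> substrate=0 bound=4 product=6
t=9: arr=1 -> substrate=0 bound=4 product=7

Answer: 7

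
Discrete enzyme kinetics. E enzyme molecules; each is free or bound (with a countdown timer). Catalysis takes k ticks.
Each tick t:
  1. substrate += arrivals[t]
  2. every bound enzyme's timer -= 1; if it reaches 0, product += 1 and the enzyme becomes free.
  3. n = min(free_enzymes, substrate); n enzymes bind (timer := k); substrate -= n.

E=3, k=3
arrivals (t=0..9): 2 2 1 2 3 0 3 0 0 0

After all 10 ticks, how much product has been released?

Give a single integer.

t=0: arr=2 -> substrate=0 bound=2 product=0
t=1: arr=2 -> substrate=1 bound=3 product=0
t=2: arr=1 -> substrate=2 bound=3 product=0
t=3: arr=2 -> substrate=2 bound=3 product=2
t=4: arr=3 -> substrate=4 bound=3 product=3
t=5: arr=0 -> substrate=4 bound=3 product=3
t=6: arr=3 -> substrate=5 bound=3 product=5
t=7: arr=0 -> substrate=4 bound=3 product=6
t=8: arr=0 -> substrate=4 bound=3 product=6
t=9: arr=0 -> substrate=2 bound=3 product=8

Answer: 8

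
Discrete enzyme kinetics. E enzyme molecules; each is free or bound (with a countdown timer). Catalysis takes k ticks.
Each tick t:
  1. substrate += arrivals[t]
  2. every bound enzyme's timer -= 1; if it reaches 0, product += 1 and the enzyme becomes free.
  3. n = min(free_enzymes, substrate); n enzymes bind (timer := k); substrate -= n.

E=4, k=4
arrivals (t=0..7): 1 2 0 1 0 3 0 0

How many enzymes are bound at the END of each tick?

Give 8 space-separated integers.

Answer: 1 3 3 4 3 4 4 3

Derivation:
t=0: arr=1 -> substrate=0 bound=1 product=0
t=1: arr=2 -> substrate=0 bound=3 product=0
t=2: arr=0 -> substrate=0 bound=3 product=0
t=3: arr=1 -> substrate=0 bound=4 product=0
t=4: arr=0 -> substrate=0 bound=3 product=1
t=5: arr=3 -> substrate=0 bound=4 product=3
t=6: arr=0 -> substrate=0 bound=4 product=3
t=7: arr=0 -> substrate=0 bound=3 product=4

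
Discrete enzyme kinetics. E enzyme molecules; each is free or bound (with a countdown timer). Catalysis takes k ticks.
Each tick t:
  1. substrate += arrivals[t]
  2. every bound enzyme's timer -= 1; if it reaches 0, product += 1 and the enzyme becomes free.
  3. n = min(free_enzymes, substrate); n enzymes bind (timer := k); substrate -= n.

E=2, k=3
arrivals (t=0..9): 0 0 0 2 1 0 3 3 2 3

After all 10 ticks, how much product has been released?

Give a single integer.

t=0: arr=0 -> substrate=0 bound=0 product=0
t=1: arr=0 -> substrate=0 bound=0 product=0
t=2: arr=0 -> substrate=0 bound=0 product=0
t=3: arr=2 -> substrate=0 bound=2 product=0
t=4: arr=1 -> substrate=1 bound=2 product=0
t=5: arr=0 -> substrate=1 bound=2 product=0
t=6: arr=3 -> substrate=2 bound=2 product=2
t=7: arr=3 -> substrate=5 bound=2 product=2
t=8: arr=2 -> substrate=7 bound=2 product=2
t=9: arr=3 -> substrate=8 bound=2 product=4

Answer: 4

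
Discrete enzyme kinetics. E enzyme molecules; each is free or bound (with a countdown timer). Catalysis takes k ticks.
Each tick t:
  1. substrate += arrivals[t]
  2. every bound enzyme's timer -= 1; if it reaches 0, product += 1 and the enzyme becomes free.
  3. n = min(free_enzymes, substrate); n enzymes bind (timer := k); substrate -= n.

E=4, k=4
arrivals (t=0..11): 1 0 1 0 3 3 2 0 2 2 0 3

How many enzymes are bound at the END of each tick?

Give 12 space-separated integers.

Answer: 1 1 2 2 4 4 4 4 4 4 4 4

Derivation:
t=0: arr=1 -> substrate=0 bound=1 product=0
t=1: arr=0 -> substrate=0 bound=1 product=0
t=2: arr=1 -> substrate=0 bound=2 product=0
t=3: arr=0 -> substrate=0 bound=2 product=0
t=4: arr=3 -> substrate=0 bound=4 product=1
t=5: arr=3 -> substrate=3 bound=4 product=1
t=6: arr=2 -> substrate=4 bound=4 product=2
t=7: arr=0 -> substrate=4 bound=4 product=2
t=8: arr=2 -> substrate=3 bound=4 product=5
t=9: arr=2 -> substrate=5 bound=4 product=5
t=10: arr=0 -> substrate=4 bound=4 product=6
t=11: arr=3 -> substrate=7 bound=4 product=6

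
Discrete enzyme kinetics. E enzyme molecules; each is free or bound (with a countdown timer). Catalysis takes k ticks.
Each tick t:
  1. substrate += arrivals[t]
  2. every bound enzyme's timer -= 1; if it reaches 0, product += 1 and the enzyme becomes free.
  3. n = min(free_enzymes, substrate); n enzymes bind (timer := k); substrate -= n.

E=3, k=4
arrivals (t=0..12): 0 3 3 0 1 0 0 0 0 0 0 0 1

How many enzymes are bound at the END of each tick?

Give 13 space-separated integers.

Answer: 0 3 3 3 3 3 3 3 3 1 1 1 2

Derivation:
t=0: arr=0 -> substrate=0 bound=0 product=0
t=1: arr=3 -> substrate=0 bound=3 product=0
t=2: arr=3 -> substrate=3 bound=3 product=0
t=3: arr=0 -> substrate=3 bound=3 product=0
t=4: arr=1 -> substrate=4 bound=3 product=0
t=5: arr=0 -> substrate=1 bound=3 product=3
t=6: arr=0 -> substrate=1 bound=3 product=3
t=7: arr=0 -> substrate=1 bound=3 product=3
t=8: arr=0 -> substrate=1 bound=3 product=3
t=9: arr=0 -> substrate=0 bound=1 product=6
t=10: arr=0 -> substrate=0 bound=1 product=6
t=11: arr=0 -> substrate=0 bound=1 product=6
t=12: arr=1 -> substrate=0 bound=2 product=6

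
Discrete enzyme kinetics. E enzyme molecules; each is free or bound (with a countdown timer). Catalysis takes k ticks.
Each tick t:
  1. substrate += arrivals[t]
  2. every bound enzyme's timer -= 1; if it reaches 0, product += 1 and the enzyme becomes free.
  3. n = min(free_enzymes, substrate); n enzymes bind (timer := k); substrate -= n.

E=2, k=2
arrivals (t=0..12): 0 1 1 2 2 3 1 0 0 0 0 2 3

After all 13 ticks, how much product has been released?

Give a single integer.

Answer: 10

Derivation:
t=0: arr=0 -> substrate=0 bound=0 product=0
t=1: arr=1 -> substrate=0 bound=1 product=0
t=2: arr=1 -> substrate=0 bound=2 product=0
t=3: arr=2 -> substrate=1 bound=2 product=1
t=4: arr=2 -> substrate=2 bound=2 product=2
t=5: arr=3 -> substrate=4 bound=2 product=3
t=6: arr=1 -> substrate=4 bound=2 product=4
t=7: arr=0 -> substrate=3 bound=2 product=5
t=8: arr=0 -> substrate=2 bound=2 product=6
t=9: arr=0 -> substrate=1 bound=2 product=7
t=10: arr=0 -> substrate=0 bound=2 product=8
t=11: arr=2 -> substrate=1 bound=2 product=9
t=12: arr=3 -> substrate=3 bound=2 product=10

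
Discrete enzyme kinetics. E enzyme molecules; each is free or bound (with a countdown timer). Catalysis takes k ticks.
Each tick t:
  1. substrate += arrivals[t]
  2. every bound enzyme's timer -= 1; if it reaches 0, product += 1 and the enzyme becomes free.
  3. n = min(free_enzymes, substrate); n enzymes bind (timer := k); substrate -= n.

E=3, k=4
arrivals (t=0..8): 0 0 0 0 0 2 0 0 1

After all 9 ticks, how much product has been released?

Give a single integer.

t=0: arr=0 -> substrate=0 bound=0 product=0
t=1: arr=0 -> substrate=0 bound=0 product=0
t=2: arr=0 -> substrate=0 bound=0 product=0
t=3: arr=0 -> substrate=0 bound=0 product=0
t=4: arr=0 -> substrate=0 bound=0 product=0
t=5: arr=2 -> substrate=0 bound=2 product=0
t=6: arr=0 -> substrate=0 bound=2 product=0
t=7: arr=0 -> substrate=0 bound=2 product=0
t=8: arr=1 -> substrate=0 bound=3 product=0

Answer: 0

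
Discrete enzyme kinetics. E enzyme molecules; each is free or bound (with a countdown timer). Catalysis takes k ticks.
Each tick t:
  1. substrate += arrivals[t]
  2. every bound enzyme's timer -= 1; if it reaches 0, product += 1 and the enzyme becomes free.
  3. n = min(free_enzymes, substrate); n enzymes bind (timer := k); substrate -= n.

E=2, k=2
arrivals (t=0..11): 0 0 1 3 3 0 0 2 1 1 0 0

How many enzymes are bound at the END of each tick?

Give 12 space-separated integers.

Answer: 0 0 1 2 2 2 2 2 2 2 2 2

Derivation:
t=0: arr=0 -> substrate=0 bound=0 product=0
t=1: arr=0 -> substrate=0 bound=0 product=0
t=2: arr=1 -> substrate=0 bound=1 product=0
t=3: arr=3 -> substrate=2 bound=2 product=0
t=4: arr=3 -> substrate=4 bound=2 product=1
t=5: arr=0 -> substrate=3 bound=2 product=2
t=6: arr=0 -> substrate=2 bound=2 product=3
t=7: arr=2 -> substrate=3 bound=2 product=4
t=8: arr=1 -> substrate=3 bound=2 product=5
t=9: arr=1 -> substrate=3 bound=2 product=6
t=10: arr=0 -> substrate=2 bound=2 product=7
t=11: arr=0 -> substrate=1 bound=2 product=8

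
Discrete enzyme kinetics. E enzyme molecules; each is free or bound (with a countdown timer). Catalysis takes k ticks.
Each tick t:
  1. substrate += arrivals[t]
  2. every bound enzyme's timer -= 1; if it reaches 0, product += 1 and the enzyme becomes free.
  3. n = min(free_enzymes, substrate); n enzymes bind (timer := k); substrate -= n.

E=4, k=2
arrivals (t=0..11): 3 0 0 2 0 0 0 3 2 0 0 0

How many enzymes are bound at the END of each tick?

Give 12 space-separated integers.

Answer: 3 3 0 2 2 0 0 3 4 2 1 0

Derivation:
t=0: arr=3 -> substrate=0 bound=3 product=0
t=1: arr=0 -> substrate=0 bound=3 product=0
t=2: arr=0 -> substrate=0 bound=0 product=3
t=3: arr=2 -> substrate=0 bound=2 product=3
t=4: arr=0 -> substrate=0 bound=2 product=3
t=5: arr=0 -> substrate=0 bound=0 product=5
t=6: arr=0 -> substrate=0 bound=0 product=5
t=7: arr=3 -> substrate=0 bound=3 product=5
t=8: arr=2 -> substrate=1 bound=4 product=5
t=9: arr=0 -> substrate=0 bound=2 product=8
t=10: arr=0 -> substrate=0 bound=1 product=9
t=11: arr=0 -> substrate=0 bound=0 product=10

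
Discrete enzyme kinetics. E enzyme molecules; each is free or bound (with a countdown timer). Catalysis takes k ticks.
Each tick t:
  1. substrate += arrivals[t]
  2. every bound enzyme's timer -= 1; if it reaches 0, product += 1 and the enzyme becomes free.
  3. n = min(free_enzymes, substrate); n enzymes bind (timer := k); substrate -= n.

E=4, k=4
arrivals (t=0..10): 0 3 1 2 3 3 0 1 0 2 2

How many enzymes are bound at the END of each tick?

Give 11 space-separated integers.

Answer: 0 3 4 4 4 4 4 4 4 4 4

Derivation:
t=0: arr=0 -> substrate=0 bound=0 product=0
t=1: arr=3 -> substrate=0 bound=3 product=0
t=2: arr=1 -> substrate=0 bound=4 product=0
t=3: arr=2 -> substrate=2 bound=4 product=0
t=4: arr=3 -> substrate=5 bound=4 product=0
t=5: arr=3 -> substrate=5 bound=4 product=3
t=6: arr=0 -> substrate=4 bound=4 product=4
t=7: arr=1 -> substrate=5 bound=4 product=4
t=8: arr=0 -> substrate=5 bound=4 product=4
t=9: arr=2 -> substrate=4 bound=4 product=7
t=10: arr=2 -> substrate=5 bound=4 product=8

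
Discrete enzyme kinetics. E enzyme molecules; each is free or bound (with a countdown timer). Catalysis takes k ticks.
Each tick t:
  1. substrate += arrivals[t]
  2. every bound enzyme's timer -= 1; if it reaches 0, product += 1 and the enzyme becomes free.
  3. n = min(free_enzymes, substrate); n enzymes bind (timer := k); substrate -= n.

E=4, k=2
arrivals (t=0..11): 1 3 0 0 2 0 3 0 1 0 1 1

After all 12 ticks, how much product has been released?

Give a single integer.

t=0: arr=1 -> substrate=0 bound=1 product=0
t=1: arr=3 -> substrate=0 bound=4 product=0
t=2: arr=0 -> substrate=0 bound=3 product=1
t=3: arr=0 -> substrate=0 bound=0 product=4
t=4: arr=2 -> substrate=0 bound=2 product=4
t=5: arr=0 -> substrate=0 bound=2 product=4
t=6: arr=3 -> substrate=0 bound=3 product=6
t=7: arr=0 -> substrate=0 bound=3 product=6
t=8: arr=1 -> substrate=0 bound=1 product=9
t=9: arr=0 -> substrate=0 bound=1 product=9
t=10: arr=1 -> substrate=0 bound=1 product=10
t=11: arr=1 -> substrate=0 bound=2 product=10

Answer: 10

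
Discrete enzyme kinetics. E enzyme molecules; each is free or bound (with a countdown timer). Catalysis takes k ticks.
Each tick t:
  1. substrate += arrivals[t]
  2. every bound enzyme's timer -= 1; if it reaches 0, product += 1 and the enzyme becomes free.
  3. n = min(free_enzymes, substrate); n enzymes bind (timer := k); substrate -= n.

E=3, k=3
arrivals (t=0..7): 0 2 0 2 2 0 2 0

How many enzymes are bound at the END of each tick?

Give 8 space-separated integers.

t=0: arr=0 -> substrate=0 bound=0 product=0
t=1: arr=2 -> substrate=0 bound=2 product=0
t=2: arr=0 -> substrate=0 bound=2 product=0
t=3: arr=2 -> substrate=1 bound=3 product=0
t=4: arr=2 -> substrate=1 bound=3 product=2
t=5: arr=0 -> substrate=1 bound=3 product=2
t=6: arr=2 -> substrate=2 bound=3 product=3
t=7: arr=0 -> substrate=0 bound=3 product=5

Answer: 0 2 2 3 3 3 3 3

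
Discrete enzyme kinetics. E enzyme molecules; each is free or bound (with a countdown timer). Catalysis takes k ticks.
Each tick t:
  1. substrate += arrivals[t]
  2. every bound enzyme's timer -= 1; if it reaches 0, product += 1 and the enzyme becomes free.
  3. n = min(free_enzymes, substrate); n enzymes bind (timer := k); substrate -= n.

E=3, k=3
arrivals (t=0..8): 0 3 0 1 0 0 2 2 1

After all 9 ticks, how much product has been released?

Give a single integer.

Answer: 4

Derivation:
t=0: arr=0 -> substrate=0 bound=0 product=0
t=1: arr=3 -> substrate=0 bound=3 product=0
t=2: arr=0 -> substrate=0 bound=3 product=0
t=3: arr=1 -> substrate=1 bound=3 product=0
t=4: arr=0 -> substrate=0 bound=1 product=3
t=5: arr=0 -> substrate=0 bound=1 product=3
t=6: arr=2 -> substrate=0 bound=3 product=3
t=7: arr=2 -> substrate=1 bound=3 product=4
t=8: arr=1 -> substrate=2 bound=3 product=4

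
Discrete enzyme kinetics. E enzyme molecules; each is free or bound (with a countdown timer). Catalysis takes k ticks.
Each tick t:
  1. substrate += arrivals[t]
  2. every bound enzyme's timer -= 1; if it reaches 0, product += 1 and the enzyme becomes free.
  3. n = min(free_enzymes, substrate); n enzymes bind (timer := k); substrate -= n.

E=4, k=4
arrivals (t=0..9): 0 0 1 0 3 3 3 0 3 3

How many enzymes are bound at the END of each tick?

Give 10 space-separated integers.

Answer: 0 0 1 1 4 4 4 4 4 4

Derivation:
t=0: arr=0 -> substrate=0 bound=0 product=0
t=1: arr=0 -> substrate=0 bound=0 product=0
t=2: arr=1 -> substrate=0 bound=1 product=0
t=3: arr=0 -> substrate=0 bound=1 product=0
t=4: arr=3 -> substrate=0 bound=4 product=0
t=5: arr=3 -> substrate=3 bound=4 product=0
t=6: arr=3 -> substrate=5 bound=4 product=1
t=7: arr=0 -> substrate=5 bound=4 product=1
t=8: arr=3 -> substrate=5 bound=4 product=4
t=9: arr=3 -> substrate=8 bound=4 product=4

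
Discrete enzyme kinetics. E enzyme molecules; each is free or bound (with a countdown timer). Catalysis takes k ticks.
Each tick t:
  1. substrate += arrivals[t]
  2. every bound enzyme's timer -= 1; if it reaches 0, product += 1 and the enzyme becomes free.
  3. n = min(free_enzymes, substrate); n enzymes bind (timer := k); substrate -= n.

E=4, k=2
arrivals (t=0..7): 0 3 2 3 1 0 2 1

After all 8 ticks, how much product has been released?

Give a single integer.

Answer: 9

Derivation:
t=0: arr=0 -> substrate=0 bound=0 product=0
t=1: arr=3 -> substrate=0 bound=3 product=0
t=2: arr=2 -> substrate=1 bound=4 product=0
t=3: arr=3 -> substrate=1 bound=4 product=3
t=4: arr=1 -> substrate=1 bound=4 product=4
t=5: arr=0 -> substrate=0 bound=2 product=7
t=6: arr=2 -> substrate=0 bound=3 product=8
t=7: arr=1 -> substrate=0 bound=3 product=9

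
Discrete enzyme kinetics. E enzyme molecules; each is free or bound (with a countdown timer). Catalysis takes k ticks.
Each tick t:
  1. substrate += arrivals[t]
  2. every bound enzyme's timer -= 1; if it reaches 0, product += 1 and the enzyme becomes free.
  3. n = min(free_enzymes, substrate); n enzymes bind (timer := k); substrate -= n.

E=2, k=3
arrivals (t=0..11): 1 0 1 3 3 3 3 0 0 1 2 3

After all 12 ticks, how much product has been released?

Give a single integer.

t=0: arr=1 -> substrate=0 bound=1 product=0
t=1: arr=0 -> substrate=0 bound=1 product=0
t=2: arr=1 -> substrate=0 bound=2 product=0
t=3: arr=3 -> substrate=2 bound=2 product=1
t=4: arr=3 -> substrate=5 bound=2 product=1
t=5: arr=3 -> substrate=7 bound=2 product=2
t=6: arr=3 -> substrate=9 bound=2 product=3
t=7: arr=0 -> substrate=9 bound=2 product=3
t=8: arr=0 -> substrate=8 bound=2 product=4
t=9: arr=1 -> substrate=8 bound=2 product=5
t=10: arr=2 -> substrate=10 bound=2 product=5
t=11: arr=3 -> substrate=12 bound=2 product=6

Answer: 6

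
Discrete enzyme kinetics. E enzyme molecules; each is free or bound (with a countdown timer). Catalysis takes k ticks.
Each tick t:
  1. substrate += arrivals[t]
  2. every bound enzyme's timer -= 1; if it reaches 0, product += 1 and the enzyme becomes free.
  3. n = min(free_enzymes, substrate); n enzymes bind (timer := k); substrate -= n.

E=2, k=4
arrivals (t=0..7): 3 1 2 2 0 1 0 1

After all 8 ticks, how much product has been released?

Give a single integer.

Answer: 2

Derivation:
t=0: arr=3 -> substrate=1 bound=2 product=0
t=1: arr=1 -> substrate=2 bound=2 product=0
t=2: arr=2 -> substrate=4 bound=2 product=0
t=3: arr=2 -> substrate=6 bound=2 product=0
t=4: arr=0 -> substrate=4 bound=2 product=2
t=5: arr=1 -> substrate=5 bound=2 product=2
t=6: arr=0 -> substrate=5 bound=2 product=2
t=7: arr=1 -> substrate=6 bound=2 product=2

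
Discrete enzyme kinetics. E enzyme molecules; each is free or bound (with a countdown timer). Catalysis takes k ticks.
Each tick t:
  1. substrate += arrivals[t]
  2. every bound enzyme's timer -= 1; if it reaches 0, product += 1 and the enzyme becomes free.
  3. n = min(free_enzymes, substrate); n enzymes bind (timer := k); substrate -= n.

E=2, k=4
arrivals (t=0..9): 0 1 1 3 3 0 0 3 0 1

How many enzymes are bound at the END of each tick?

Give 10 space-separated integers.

t=0: arr=0 -> substrate=0 bound=0 product=0
t=1: arr=1 -> substrate=0 bound=1 product=0
t=2: arr=1 -> substrate=0 bound=2 product=0
t=3: arr=3 -> substrate=3 bound=2 product=0
t=4: arr=3 -> substrate=6 bound=2 product=0
t=5: arr=0 -> substrate=5 bound=2 product=1
t=6: arr=0 -> substrate=4 bound=2 product=2
t=7: arr=3 -> substrate=7 bound=2 product=2
t=8: arr=0 -> substrate=7 bound=2 product=2
t=9: arr=1 -> substrate=7 bound=2 product=3

Answer: 0 1 2 2 2 2 2 2 2 2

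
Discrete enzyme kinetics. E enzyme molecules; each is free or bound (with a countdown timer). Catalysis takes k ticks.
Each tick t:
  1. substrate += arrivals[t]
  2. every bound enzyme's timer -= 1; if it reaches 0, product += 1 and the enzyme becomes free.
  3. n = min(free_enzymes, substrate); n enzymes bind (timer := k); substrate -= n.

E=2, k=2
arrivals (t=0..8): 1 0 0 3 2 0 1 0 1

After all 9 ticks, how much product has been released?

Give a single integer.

Answer: 5

Derivation:
t=0: arr=1 -> substrate=0 bound=1 product=0
t=1: arr=0 -> substrate=0 bound=1 product=0
t=2: arr=0 -> substrate=0 bound=0 product=1
t=3: arr=3 -> substrate=1 bound=2 product=1
t=4: arr=2 -> substrate=3 bound=2 product=1
t=5: arr=0 -> substrate=1 bound=2 product=3
t=6: arr=1 -> substrate=2 bound=2 product=3
t=7: arr=0 -> substrate=0 bound=2 product=5
t=8: arr=1 -> substrate=1 bound=2 product=5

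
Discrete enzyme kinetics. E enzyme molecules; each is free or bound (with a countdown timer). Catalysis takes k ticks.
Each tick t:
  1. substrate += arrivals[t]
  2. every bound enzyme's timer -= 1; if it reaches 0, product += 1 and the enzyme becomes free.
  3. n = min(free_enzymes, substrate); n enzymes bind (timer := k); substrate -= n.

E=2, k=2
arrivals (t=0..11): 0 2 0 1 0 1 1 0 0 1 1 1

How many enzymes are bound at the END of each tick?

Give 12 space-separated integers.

Answer: 0 2 2 1 1 1 2 1 0 1 2 2

Derivation:
t=0: arr=0 -> substrate=0 bound=0 product=0
t=1: arr=2 -> substrate=0 bound=2 product=0
t=2: arr=0 -> substrate=0 bound=2 product=0
t=3: arr=1 -> substrate=0 bound=1 product=2
t=4: arr=0 -> substrate=0 bound=1 product=2
t=5: arr=1 -> substrate=0 bound=1 product=3
t=6: arr=1 -> substrate=0 bound=2 product=3
t=7: arr=0 -> substrate=0 bound=1 product=4
t=8: arr=0 -> substrate=0 bound=0 product=5
t=9: arr=1 -> substrate=0 bound=1 product=5
t=10: arr=1 -> substrate=0 bound=2 product=5
t=11: arr=1 -> substrate=0 bound=2 product=6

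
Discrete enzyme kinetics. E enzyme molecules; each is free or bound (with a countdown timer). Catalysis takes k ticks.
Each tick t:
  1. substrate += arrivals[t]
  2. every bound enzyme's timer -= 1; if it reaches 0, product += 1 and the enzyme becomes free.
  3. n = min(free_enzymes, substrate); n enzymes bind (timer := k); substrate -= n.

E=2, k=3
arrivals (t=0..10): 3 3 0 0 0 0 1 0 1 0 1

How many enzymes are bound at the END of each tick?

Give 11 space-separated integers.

Answer: 2 2 2 2 2 2 2 2 2 2 2

Derivation:
t=0: arr=3 -> substrate=1 bound=2 product=0
t=1: arr=3 -> substrate=4 bound=2 product=0
t=2: arr=0 -> substrate=4 bound=2 product=0
t=3: arr=0 -> substrate=2 bound=2 product=2
t=4: arr=0 -> substrate=2 bound=2 product=2
t=5: arr=0 -> substrate=2 bound=2 product=2
t=6: arr=1 -> substrate=1 bound=2 product=4
t=7: arr=0 -> substrate=1 bound=2 product=4
t=8: arr=1 -> substrate=2 bound=2 product=4
t=9: arr=0 -> substrate=0 bound=2 product=6
t=10: arr=1 -> substrate=1 bound=2 product=6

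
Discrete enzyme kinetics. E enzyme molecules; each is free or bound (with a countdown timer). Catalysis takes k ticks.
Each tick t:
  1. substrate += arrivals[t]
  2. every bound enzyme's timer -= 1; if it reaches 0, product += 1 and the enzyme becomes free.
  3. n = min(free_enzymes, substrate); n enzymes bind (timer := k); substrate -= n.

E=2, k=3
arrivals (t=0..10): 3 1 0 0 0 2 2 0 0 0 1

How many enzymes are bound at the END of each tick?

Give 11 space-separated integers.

t=0: arr=3 -> substrate=1 bound=2 product=0
t=1: arr=1 -> substrate=2 bound=2 product=0
t=2: arr=0 -> substrate=2 bound=2 product=0
t=3: arr=0 -> substrate=0 bound=2 product=2
t=4: arr=0 -> substrate=0 bound=2 product=2
t=5: arr=2 -> substrate=2 bound=2 product=2
t=6: arr=2 -> substrate=2 bound=2 product=4
t=7: arr=0 -> substrate=2 bound=2 product=4
t=8: arr=0 -> substrate=2 bound=2 product=4
t=9: arr=0 -> substrate=0 bound=2 product=6
t=10: arr=1 -> substrate=1 bound=2 product=6

Answer: 2 2 2 2 2 2 2 2 2 2 2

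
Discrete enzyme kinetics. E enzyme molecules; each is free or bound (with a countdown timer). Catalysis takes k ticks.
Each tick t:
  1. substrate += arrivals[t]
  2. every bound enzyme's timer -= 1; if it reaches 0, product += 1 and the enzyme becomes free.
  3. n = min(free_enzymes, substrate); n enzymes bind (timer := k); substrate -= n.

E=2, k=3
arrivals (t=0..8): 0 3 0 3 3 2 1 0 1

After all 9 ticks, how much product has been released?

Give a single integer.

Answer: 4

Derivation:
t=0: arr=0 -> substrate=0 bound=0 product=0
t=1: arr=3 -> substrate=1 bound=2 product=0
t=2: arr=0 -> substrate=1 bound=2 product=0
t=3: arr=3 -> substrate=4 bound=2 product=0
t=4: arr=3 -> substrate=5 bound=2 product=2
t=5: arr=2 -> substrate=7 bound=2 product=2
t=6: arr=1 -> substrate=8 bound=2 product=2
t=7: arr=0 -> substrate=6 bound=2 product=4
t=8: arr=1 -> substrate=7 bound=2 product=4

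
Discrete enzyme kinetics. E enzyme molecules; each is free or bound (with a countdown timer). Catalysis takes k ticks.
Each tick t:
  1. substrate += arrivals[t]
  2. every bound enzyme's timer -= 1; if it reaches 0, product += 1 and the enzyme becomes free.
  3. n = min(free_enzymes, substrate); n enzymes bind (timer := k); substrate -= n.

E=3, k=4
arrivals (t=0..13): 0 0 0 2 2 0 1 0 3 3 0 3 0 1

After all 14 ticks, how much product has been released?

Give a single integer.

t=0: arr=0 -> substrate=0 bound=0 product=0
t=1: arr=0 -> substrate=0 bound=0 product=0
t=2: arr=0 -> substrate=0 bound=0 product=0
t=3: arr=2 -> substrate=0 bound=2 product=0
t=4: arr=2 -> substrate=1 bound=3 product=0
t=5: arr=0 -> substrate=1 bound=3 product=0
t=6: arr=1 -> substrate=2 bound=3 product=0
t=7: arr=0 -> substrate=0 bound=3 product=2
t=8: arr=3 -> substrate=2 bound=3 product=3
t=9: arr=3 -> substrate=5 bound=3 product=3
t=10: arr=0 -> substrate=5 bound=3 product=3
t=11: arr=3 -> substrate=6 bound=3 product=5
t=12: arr=0 -> substrate=5 bound=3 product=6
t=13: arr=1 -> substrate=6 bound=3 product=6

Answer: 6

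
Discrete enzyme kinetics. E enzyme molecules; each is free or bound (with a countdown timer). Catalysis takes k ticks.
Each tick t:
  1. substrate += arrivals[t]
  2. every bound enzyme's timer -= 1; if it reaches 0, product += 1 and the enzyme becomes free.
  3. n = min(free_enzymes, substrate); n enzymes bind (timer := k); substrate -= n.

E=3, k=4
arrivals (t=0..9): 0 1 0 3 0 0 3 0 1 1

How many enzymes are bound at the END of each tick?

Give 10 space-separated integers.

t=0: arr=0 -> substrate=0 bound=0 product=0
t=1: arr=1 -> substrate=0 bound=1 product=0
t=2: arr=0 -> substrate=0 bound=1 product=0
t=3: arr=3 -> substrate=1 bound=3 product=0
t=4: arr=0 -> substrate=1 bound=3 product=0
t=5: arr=0 -> substrate=0 bound=3 product=1
t=6: arr=3 -> substrate=3 bound=3 product=1
t=7: arr=0 -> substrate=1 bound=3 product=3
t=8: arr=1 -> substrate=2 bound=3 product=3
t=9: arr=1 -> substrate=2 bound=3 product=4

Answer: 0 1 1 3 3 3 3 3 3 3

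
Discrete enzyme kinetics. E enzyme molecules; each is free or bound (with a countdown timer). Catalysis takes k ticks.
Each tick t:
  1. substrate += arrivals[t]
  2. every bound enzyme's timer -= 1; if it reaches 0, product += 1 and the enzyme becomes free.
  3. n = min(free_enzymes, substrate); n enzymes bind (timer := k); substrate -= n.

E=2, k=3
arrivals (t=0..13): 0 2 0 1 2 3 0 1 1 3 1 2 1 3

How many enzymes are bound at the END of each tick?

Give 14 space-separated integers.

Answer: 0 2 2 2 2 2 2 2 2 2 2 2 2 2

Derivation:
t=0: arr=0 -> substrate=0 bound=0 product=0
t=1: arr=2 -> substrate=0 bound=2 product=0
t=2: arr=0 -> substrate=0 bound=2 product=0
t=3: arr=1 -> substrate=1 bound=2 product=0
t=4: arr=2 -> substrate=1 bound=2 product=2
t=5: arr=3 -> substrate=4 bound=2 product=2
t=6: arr=0 -> substrate=4 bound=2 product=2
t=7: arr=1 -> substrate=3 bound=2 product=4
t=8: arr=1 -> substrate=4 bound=2 product=4
t=9: arr=3 -> substrate=7 bound=2 product=4
t=10: arr=1 -> substrate=6 bound=2 product=6
t=11: arr=2 -> substrate=8 bound=2 product=6
t=12: arr=1 -> substrate=9 bound=2 product=6
t=13: arr=3 -> substrate=10 bound=2 product=8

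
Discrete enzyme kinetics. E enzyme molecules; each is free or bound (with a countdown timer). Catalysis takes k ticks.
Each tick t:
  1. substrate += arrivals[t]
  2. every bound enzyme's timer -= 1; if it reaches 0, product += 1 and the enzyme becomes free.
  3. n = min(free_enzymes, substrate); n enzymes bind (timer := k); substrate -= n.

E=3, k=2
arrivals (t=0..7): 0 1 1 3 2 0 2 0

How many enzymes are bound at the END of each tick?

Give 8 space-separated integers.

Answer: 0 1 2 3 3 3 3 2

Derivation:
t=0: arr=0 -> substrate=0 bound=0 product=0
t=1: arr=1 -> substrate=0 bound=1 product=0
t=2: arr=1 -> substrate=0 bound=2 product=0
t=3: arr=3 -> substrate=1 bound=3 product=1
t=4: arr=2 -> substrate=2 bound=3 product=2
t=5: arr=0 -> substrate=0 bound=3 product=4
t=6: arr=2 -> substrate=1 bound=3 product=5
t=7: arr=0 -> substrate=0 bound=2 product=7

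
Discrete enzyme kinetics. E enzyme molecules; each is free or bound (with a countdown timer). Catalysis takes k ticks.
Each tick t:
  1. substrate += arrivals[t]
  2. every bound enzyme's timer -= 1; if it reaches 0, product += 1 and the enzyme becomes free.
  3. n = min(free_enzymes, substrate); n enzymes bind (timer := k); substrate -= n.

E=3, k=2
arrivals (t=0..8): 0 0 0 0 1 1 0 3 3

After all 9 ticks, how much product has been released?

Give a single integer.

t=0: arr=0 -> substrate=0 bound=0 product=0
t=1: arr=0 -> substrate=0 bound=0 product=0
t=2: arr=0 -> substrate=0 bound=0 product=0
t=3: arr=0 -> substrate=0 bound=0 product=0
t=4: arr=1 -> substrate=0 bound=1 product=0
t=5: arr=1 -> substrate=0 bound=2 product=0
t=6: arr=0 -> substrate=0 bound=1 product=1
t=7: arr=3 -> substrate=0 bound=3 product=2
t=8: arr=3 -> substrate=3 bound=3 product=2

Answer: 2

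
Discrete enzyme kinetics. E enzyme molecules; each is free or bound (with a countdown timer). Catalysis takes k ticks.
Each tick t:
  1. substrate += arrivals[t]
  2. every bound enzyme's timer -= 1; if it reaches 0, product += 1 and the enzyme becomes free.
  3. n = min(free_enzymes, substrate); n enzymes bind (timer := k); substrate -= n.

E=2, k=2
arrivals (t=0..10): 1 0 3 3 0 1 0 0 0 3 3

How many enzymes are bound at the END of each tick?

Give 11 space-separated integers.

t=0: arr=1 -> substrate=0 bound=1 product=0
t=1: arr=0 -> substrate=0 bound=1 product=0
t=2: arr=3 -> substrate=1 bound=2 product=1
t=3: arr=3 -> substrate=4 bound=2 product=1
t=4: arr=0 -> substrate=2 bound=2 product=3
t=5: arr=1 -> substrate=3 bound=2 product=3
t=6: arr=0 -> substrate=1 bound=2 product=5
t=7: arr=0 -> substrate=1 bound=2 product=5
t=8: arr=0 -> substrate=0 bound=1 product=7
t=9: arr=3 -> substrate=2 bound=2 product=7
t=10: arr=3 -> substrate=4 bound=2 product=8

Answer: 1 1 2 2 2 2 2 2 1 2 2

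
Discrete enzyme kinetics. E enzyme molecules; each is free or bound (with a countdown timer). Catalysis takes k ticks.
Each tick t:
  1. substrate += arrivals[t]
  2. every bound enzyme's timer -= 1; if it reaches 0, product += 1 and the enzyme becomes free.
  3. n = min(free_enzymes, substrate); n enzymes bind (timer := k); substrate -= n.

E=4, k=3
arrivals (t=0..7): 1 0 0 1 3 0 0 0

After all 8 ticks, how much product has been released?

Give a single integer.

t=0: arr=1 -> substrate=0 bound=1 product=0
t=1: arr=0 -> substrate=0 bound=1 product=0
t=2: arr=0 -> substrate=0 bound=1 product=0
t=3: arr=1 -> substrate=0 bound=1 product=1
t=4: arr=3 -> substrate=0 bound=4 product=1
t=5: arr=0 -> substrate=0 bound=4 product=1
t=6: arr=0 -> substrate=0 bound=3 product=2
t=7: arr=0 -> substrate=0 bound=0 product=5

Answer: 5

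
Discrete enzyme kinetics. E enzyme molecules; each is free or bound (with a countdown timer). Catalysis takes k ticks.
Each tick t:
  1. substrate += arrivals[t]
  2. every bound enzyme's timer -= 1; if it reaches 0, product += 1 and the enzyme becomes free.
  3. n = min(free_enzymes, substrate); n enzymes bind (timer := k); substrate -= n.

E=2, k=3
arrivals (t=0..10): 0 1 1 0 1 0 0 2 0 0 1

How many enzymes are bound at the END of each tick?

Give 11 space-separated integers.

t=0: arr=0 -> substrate=0 bound=0 product=0
t=1: arr=1 -> substrate=0 bound=1 product=0
t=2: arr=1 -> substrate=0 bound=2 product=0
t=3: arr=0 -> substrate=0 bound=2 product=0
t=4: arr=1 -> substrate=0 bound=2 product=1
t=5: arr=0 -> substrate=0 bound=1 product=2
t=6: arr=0 -> substrate=0 bound=1 product=2
t=7: arr=2 -> substrate=0 bound=2 product=3
t=8: arr=0 -> substrate=0 bound=2 product=3
t=9: arr=0 -> substrate=0 bound=2 product=3
t=10: arr=1 -> substrate=0 bound=1 product=5

Answer: 0 1 2 2 2 1 1 2 2 2 1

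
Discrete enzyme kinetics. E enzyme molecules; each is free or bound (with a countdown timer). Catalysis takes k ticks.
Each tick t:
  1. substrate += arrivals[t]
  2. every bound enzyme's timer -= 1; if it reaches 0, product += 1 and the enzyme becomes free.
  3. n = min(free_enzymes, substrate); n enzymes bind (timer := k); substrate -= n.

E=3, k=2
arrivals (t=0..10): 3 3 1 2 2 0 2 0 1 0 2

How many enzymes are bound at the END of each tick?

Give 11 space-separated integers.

Answer: 3 3 3 3 3 3 3 3 2 2 2

Derivation:
t=0: arr=3 -> substrate=0 bound=3 product=0
t=1: arr=3 -> substrate=3 bound=3 product=0
t=2: arr=1 -> substrate=1 bound=3 product=3
t=3: arr=2 -> substrate=3 bound=3 product=3
t=4: arr=2 -> substrate=2 bound=3 product=6
t=5: arr=0 -> substrate=2 bound=3 product=6
t=6: arr=2 -> substrate=1 bound=3 product=9
t=7: arr=0 -> substrate=1 bound=3 product=9
t=8: arr=1 -> substrate=0 bound=2 product=12
t=9: arr=0 -> substrate=0 bound=2 product=12
t=10: arr=2 -> substrate=0 bound=2 product=14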